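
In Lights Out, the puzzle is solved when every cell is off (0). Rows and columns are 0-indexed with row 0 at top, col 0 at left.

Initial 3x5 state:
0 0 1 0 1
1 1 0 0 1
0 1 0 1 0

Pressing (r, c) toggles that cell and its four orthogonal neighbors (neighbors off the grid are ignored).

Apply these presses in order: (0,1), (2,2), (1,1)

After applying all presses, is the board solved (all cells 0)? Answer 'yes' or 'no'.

Answer: no

Derivation:
After press 1 at (0,1):
1 1 0 0 1
1 0 0 0 1
0 1 0 1 0

After press 2 at (2,2):
1 1 0 0 1
1 0 1 0 1
0 0 1 0 0

After press 3 at (1,1):
1 0 0 0 1
0 1 0 0 1
0 1 1 0 0

Lights still on: 6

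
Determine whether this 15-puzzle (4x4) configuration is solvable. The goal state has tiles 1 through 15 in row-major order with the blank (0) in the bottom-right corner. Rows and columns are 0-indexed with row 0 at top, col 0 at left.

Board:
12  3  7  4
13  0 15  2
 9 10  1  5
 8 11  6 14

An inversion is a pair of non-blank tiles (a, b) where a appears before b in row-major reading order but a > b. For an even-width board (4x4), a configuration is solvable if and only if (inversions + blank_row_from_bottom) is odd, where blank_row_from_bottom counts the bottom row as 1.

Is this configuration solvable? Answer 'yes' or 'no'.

Inversions: 48
Blank is in row 1 (0-indexed from top), which is row 3 counting from the bottom (bottom = 1).
48 + 3 = 51, which is odd, so the puzzle is solvable.

Answer: yes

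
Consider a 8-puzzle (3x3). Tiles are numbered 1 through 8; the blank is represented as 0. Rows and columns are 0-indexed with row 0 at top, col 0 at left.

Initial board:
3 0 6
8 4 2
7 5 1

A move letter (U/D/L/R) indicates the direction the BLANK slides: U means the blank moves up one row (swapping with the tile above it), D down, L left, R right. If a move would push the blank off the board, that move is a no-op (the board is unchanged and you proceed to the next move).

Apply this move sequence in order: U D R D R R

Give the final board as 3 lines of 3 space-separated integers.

Answer: 3 4 6
8 2 1
7 5 0

Derivation:
After move 1 (U):
3 0 6
8 4 2
7 5 1

After move 2 (D):
3 4 6
8 0 2
7 5 1

After move 3 (R):
3 4 6
8 2 0
7 5 1

After move 4 (D):
3 4 6
8 2 1
7 5 0

After move 5 (R):
3 4 6
8 2 1
7 5 0

After move 6 (R):
3 4 6
8 2 1
7 5 0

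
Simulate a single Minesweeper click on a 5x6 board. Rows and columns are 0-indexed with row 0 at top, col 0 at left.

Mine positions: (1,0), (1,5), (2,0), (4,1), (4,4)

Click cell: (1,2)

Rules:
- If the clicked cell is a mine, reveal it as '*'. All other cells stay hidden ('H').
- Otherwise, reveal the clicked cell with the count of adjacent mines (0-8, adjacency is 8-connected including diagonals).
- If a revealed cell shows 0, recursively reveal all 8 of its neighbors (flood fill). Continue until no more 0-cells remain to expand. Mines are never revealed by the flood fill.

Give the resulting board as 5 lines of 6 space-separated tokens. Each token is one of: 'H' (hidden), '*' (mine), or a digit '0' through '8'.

H 1 0 0 1 H
H 2 0 0 1 H
H 2 0 0 1 H
H 2 1 1 1 H
H H H H H H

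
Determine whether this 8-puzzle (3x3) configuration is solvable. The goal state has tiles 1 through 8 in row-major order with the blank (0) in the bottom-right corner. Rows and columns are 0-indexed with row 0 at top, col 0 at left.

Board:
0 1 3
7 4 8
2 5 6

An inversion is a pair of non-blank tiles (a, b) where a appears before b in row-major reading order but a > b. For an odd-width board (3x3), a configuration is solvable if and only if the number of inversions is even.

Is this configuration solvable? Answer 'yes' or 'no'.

Answer: no

Derivation:
Inversions (pairs i<j in row-major order where tile[i] > tile[j] > 0): 9
9 is odd, so the puzzle is not solvable.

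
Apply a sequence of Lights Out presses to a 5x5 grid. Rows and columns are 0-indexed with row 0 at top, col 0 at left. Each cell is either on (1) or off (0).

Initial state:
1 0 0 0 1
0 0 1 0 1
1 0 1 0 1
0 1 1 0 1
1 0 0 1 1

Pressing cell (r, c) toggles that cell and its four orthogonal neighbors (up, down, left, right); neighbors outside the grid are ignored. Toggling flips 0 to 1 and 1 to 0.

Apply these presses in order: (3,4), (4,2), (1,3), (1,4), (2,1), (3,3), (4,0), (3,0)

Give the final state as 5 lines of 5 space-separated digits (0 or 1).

After press 1 at (3,4):
1 0 0 0 1
0 0 1 0 1
1 0 1 0 0
0 1 1 1 0
1 0 0 1 0

After press 2 at (4,2):
1 0 0 0 1
0 0 1 0 1
1 0 1 0 0
0 1 0 1 0
1 1 1 0 0

After press 3 at (1,3):
1 0 0 1 1
0 0 0 1 0
1 0 1 1 0
0 1 0 1 0
1 1 1 0 0

After press 4 at (1,4):
1 0 0 1 0
0 0 0 0 1
1 0 1 1 1
0 1 0 1 0
1 1 1 0 0

After press 5 at (2,1):
1 0 0 1 0
0 1 0 0 1
0 1 0 1 1
0 0 0 1 0
1 1 1 0 0

After press 6 at (3,3):
1 0 0 1 0
0 1 0 0 1
0 1 0 0 1
0 0 1 0 1
1 1 1 1 0

After press 7 at (4,0):
1 0 0 1 0
0 1 0 0 1
0 1 0 0 1
1 0 1 0 1
0 0 1 1 0

After press 8 at (3,0):
1 0 0 1 0
0 1 0 0 1
1 1 0 0 1
0 1 1 0 1
1 0 1 1 0

Answer: 1 0 0 1 0
0 1 0 0 1
1 1 0 0 1
0 1 1 0 1
1 0 1 1 0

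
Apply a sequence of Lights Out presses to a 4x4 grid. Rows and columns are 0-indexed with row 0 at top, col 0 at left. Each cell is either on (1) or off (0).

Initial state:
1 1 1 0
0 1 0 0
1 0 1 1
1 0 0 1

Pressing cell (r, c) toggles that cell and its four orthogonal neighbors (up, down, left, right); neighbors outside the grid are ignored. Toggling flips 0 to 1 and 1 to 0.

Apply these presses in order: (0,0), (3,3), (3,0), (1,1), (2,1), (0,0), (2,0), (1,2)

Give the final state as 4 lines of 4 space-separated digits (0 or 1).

After press 1 at (0,0):
0 0 1 0
1 1 0 0
1 0 1 1
1 0 0 1

After press 2 at (3,3):
0 0 1 0
1 1 0 0
1 0 1 0
1 0 1 0

After press 3 at (3,0):
0 0 1 0
1 1 0 0
0 0 1 0
0 1 1 0

After press 4 at (1,1):
0 1 1 0
0 0 1 0
0 1 1 0
0 1 1 0

After press 5 at (2,1):
0 1 1 0
0 1 1 0
1 0 0 0
0 0 1 0

After press 6 at (0,0):
1 0 1 0
1 1 1 0
1 0 0 0
0 0 1 0

After press 7 at (2,0):
1 0 1 0
0 1 1 0
0 1 0 0
1 0 1 0

After press 8 at (1,2):
1 0 0 0
0 0 0 1
0 1 1 0
1 0 1 0

Answer: 1 0 0 0
0 0 0 1
0 1 1 0
1 0 1 0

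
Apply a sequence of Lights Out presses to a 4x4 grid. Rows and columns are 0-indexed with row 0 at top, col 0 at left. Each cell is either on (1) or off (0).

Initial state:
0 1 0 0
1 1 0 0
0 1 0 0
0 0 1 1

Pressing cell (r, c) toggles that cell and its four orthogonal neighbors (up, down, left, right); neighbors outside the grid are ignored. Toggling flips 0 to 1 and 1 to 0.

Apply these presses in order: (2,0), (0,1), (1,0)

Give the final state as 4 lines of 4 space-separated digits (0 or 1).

After press 1 at (2,0):
0 1 0 0
0 1 0 0
1 0 0 0
1 0 1 1

After press 2 at (0,1):
1 0 1 0
0 0 0 0
1 0 0 0
1 0 1 1

After press 3 at (1,0):
0 0 1 0
1 1 0 0
0 0 0 0
1 0 1 1

Answer: 0 0 1 0
1 1 0 0
0 0 0 0
1 0 1 1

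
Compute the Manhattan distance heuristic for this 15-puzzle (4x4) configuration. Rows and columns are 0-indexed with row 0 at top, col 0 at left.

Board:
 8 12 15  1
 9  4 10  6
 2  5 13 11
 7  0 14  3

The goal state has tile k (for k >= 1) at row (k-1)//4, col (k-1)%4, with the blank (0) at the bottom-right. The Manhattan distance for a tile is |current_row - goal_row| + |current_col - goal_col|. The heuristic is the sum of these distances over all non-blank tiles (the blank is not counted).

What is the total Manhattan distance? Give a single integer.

Tile 8: at (0,0), goal (1,3), distance |0-1|+|0-3| = 4
Tile 12: at (0,1), goal (2,3), distance |0-2|+|1-3| = 4
Tile 15: at (0,2), goal (3,2), distance |0-3|+|2-2| = 3
Tile 1: at (0,3), goal (0,0), distance |0-0|+|3-0| = 3
Tile 9: at (1,0), goal (2,0), distance |1-2|+|0-0| = 1
Tile 4: at (1,1), goal (0,3), distance |1-0|+|1-3| = 3
Tile 10: at (1,2), goal (2,1), distance |1-2|+|2-1| = 2
Tile 6: at (1,3), goal (1,1), distance |1-1|+|3-1| = 2
Tile 2: at (2,0), goal (0,1), distance |2-0|+|0-1| = 3
Tile 5: at (2,1), goal (1,0), distance |2-1|+|1-0| = 2
Tile 13: at (2,2), goal (3,0), distance |2-3|+|2-0| = 3
Tile 11: at (2,3), goal (2,2), distance |2-2|+|3-2| = 1
Tile 7: at (3,0), goal (1,2), distance |3-1|+|0-2| = 4
Tile 14: at (3,2), goal (3,1), distance |3-3|+|2-1| = 1
Tile 3: at (3,3), goal (0,2), distance |3-0|+|3-2| = 4
Sum: 4 + 4 + 3 + 3 + 1 + 3 + 2 + 2 + 3 + 2 + 3 + 1 + 4 + 1 + 4 = 40

Answer: 40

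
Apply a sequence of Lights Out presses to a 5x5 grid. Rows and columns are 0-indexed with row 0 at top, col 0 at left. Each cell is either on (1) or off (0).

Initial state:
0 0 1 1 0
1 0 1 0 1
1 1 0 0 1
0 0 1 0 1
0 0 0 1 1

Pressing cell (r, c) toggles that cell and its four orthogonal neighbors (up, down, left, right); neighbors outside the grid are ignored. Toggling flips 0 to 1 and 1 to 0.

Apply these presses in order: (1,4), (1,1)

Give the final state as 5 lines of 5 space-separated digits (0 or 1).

After press 1 at (1,4):
0 0 1 1 1
1 0 1 1 0
1 1 0 0 0
0 0 1 0 1
0 0 0 1 1

After press 2 at (1,1):
0 1 1 1 1
0 1 0 1 0
1 0 0 0 0
0 0 1 0 1
0 0 0 1 1

Answer: 0 1 1 1 1
0 1 0 1 0
1 0 0 0 0
0 0 1 0 1
0 0 0 1 1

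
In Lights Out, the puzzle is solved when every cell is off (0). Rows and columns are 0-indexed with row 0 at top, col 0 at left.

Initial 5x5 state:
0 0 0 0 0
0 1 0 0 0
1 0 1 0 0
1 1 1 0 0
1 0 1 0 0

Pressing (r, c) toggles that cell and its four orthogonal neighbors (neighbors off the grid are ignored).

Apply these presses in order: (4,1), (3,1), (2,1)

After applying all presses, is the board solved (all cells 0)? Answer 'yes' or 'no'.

Answer: yes

Derivation:
After press 1 at (4,1):
0 0 0 0 0
0 1 0 0 0
1 0 1 0 0
1 0 1 0 0
0 1 0 0 0

After press 2 at (3,1):
0 0 0 0 0
0 1 0 0 0
1 1 1 0 0
0 1 0 0 0
0 0 0 0 0

After press 3 at (2,1):
0 0 0 0 0
0 0 0 0 0
0 0 0 0 0
0 0 0 0 0
0 0 0 0 0

Lights still on: 0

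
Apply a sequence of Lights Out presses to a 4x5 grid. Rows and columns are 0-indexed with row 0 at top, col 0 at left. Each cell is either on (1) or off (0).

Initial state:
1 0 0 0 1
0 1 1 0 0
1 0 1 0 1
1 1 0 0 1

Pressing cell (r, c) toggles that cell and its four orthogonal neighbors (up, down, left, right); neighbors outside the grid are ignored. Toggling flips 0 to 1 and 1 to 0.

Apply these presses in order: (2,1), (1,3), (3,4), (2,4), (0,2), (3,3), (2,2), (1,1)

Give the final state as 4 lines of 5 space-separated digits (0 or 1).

Answer: 1 0 1 0 1
1 1 1 1 0
0 1 1 0 1
1 0 0 0 0

Derivation:
After press 1 at (2,1):
1 0 0 0 1
0 0 1 0 0
0 1 0 0 1
1 0 0 0 1

After press 2 at (1,3):
1 0 0 1 1
0 0 0 1 1
0 1 0 1 1
1 0 0 0 1

After press 3 at (3,4):
1 0 0 1 1
0 0 0 1 1
0 1 0 1 0
1 0 0 1 0

After press 4 at (2,4):
1 0 0 1 1
0 0 0 1 0
0 1 0 0 1
1 0 0 1 1

After press 5 at (0,2):
1 1 1 0 1
0 0 1 1 0
0 1 0 0 1
1 0 0 1 1

After press 6 at (3,3):
1 1 1 0 1
0 0 1 1 0
0 1 0 1 1
1 0 1 0 0

After press 7 at (2,2):
1 1 1 0 1
0 0 0 1 0
0 0 1 0 1
1 0 0 0 0

After press 8 at (1,1):
1 0 1 0 1
1 1 1 1 0
0 1 1 0 1
1 0 0 0 0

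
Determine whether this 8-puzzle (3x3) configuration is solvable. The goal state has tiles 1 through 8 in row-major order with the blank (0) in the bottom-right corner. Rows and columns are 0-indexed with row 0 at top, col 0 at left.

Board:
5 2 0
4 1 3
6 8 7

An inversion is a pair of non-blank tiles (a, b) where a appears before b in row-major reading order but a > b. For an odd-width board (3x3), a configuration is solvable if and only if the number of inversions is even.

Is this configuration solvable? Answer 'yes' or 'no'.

Inversions (pairs i<j in row-major order where tile[i] > tile[j] > 0): 8
8 is even, so the puzzle is solvable.

Answer: yes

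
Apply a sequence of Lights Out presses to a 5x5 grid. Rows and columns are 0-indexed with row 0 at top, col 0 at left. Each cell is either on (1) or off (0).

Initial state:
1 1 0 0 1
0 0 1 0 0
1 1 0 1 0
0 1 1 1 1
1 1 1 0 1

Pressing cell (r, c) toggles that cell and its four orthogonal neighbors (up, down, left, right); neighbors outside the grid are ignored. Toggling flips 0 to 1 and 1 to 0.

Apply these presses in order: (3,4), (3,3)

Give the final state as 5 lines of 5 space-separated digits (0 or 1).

Answer: 1 1 0 0 1
0 0 1 0 0
1 1 0 0 1
0 1 0 1 1
1 1 1 1 0

Derivation:
After press 1 at (3,4):
1 1 0 0 1
0 0 1 0 0
1 1 0 1 1
0 1 1 0 0
1 1 1 0 0

After press 2 at (3,3):
1 1 0 0 1
0 0 1 0 0
1 1 0 0 1
0 1 0 1 1
1 1 1 1 0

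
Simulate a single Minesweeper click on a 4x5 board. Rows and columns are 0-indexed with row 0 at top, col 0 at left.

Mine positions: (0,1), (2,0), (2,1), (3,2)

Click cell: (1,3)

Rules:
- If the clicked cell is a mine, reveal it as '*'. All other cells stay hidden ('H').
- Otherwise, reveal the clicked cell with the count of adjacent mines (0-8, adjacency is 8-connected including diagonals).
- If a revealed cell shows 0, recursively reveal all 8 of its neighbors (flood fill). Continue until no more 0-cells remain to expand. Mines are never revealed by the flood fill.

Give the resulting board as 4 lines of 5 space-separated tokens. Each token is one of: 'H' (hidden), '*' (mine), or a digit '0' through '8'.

H H 1 0 0
H H 2 0 0
H H 2 1 0
H H H 1 0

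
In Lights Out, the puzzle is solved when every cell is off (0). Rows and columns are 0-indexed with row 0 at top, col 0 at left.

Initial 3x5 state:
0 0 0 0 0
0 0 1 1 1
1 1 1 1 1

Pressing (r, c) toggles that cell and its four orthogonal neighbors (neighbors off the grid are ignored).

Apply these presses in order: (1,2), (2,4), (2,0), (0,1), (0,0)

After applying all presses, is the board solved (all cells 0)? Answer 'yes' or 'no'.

After press 1 at (1,2):
0 0 1 0 0
0 1 0 0 1
1 1 0 1 1

After press 2 at (2,4):
0 0 1 0 0
0 1 0 0 0
1 1 0 0 0

After press 3 at (2,0):
0 0 1 0 0
1 1 0 0 0
0 0 0 0 0

After press 4 at (0,1):
1 1 0 0 0
1 0 0 0 0
0 0 0 0 0

After press 5 at (0,0):
0 0 0 0 0
0 0 0 0 0
0 0 0 0 0

Lights still on: 0

Answer: yes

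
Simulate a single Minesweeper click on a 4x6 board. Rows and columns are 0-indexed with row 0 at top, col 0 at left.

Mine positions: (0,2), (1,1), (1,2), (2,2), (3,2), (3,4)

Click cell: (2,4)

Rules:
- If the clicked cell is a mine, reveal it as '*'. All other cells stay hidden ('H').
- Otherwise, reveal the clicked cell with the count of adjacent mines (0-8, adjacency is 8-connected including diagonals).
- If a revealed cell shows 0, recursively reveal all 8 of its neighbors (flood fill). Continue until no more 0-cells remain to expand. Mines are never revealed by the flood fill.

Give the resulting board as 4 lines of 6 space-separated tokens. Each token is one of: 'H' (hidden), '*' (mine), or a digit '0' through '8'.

H H H H H H
H H H H H H
H H H H 1 H
H H H H H H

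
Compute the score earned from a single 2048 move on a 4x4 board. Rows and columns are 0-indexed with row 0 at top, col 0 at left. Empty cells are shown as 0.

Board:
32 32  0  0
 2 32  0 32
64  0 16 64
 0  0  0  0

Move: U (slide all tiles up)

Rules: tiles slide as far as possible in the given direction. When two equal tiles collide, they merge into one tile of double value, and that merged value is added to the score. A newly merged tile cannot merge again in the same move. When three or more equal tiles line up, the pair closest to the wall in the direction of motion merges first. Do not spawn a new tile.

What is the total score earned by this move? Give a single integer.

Slide up:
col 0: [32, 2, 64, 0] -> [32, 2, 64, 0]  score +0 (running 0)
col 1: [32, 32, 0, 0] -> [64, 0, 0, 0]  score +64 (running 64)
col 2: [0, 0, 16, 0] -> [16, 0, 0, 0]  score +0 (running 64)
col 3: [0, 32, 64, 0] -> [32, 64, 0, 0]  score +0 (running 64)
Board after move:
32 64 16 32
 2  0  0 64
64  0  0  0
 0  0  0  0

Answer: 64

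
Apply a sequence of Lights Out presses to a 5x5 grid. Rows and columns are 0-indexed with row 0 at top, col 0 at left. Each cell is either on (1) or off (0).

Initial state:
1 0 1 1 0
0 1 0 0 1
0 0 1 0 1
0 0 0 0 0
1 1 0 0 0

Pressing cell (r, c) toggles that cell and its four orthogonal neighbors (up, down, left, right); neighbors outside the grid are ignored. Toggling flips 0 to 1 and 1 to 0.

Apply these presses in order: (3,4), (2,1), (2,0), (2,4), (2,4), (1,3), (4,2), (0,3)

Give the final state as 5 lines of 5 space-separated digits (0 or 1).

Answer: 1 0 0 1 1
1 0 1 0 0
0 0 0 1 0
1 1 1 1 1
1 0 1 1 1

Derivation:
After press 1 at (3,4):
1 0 1 1 0
0 1 0 0 1
0 0 1 0 0
0 0 0 1 1
1 1 0 0 1

After press 2 at (2,1):
1 0 1 1 0
0 0 0 0 1
1 1 0 0 0
0 1 0 1 1
1 1 0 0 1

After press 3 at (2,0):
1 0 1 1 0
1 0 0 0 1
0 0 0 0 0
1 1 0 1 1
1 1 0 0 1

After press 4 at (2,4):
1 0 1 1 0
1 0 0 0 0
0 0 0 1 1
1 1 0 1 0
1 1 0 0 1

After press 5 at (2,4):
1 0 1 1 0
1 0 0 0 1
0 0 0 0 0
1 1 0 1 1
1 1 0 0 1

After press 6 at (1,3):
1 0 1 0 0
1 0 1 1 0
0 0 0 1 0
1 1 0 1 1
1 1 0 0 1

After press 7 at (4,2):
1 0 1 0 0
1 0 1 1 0
0 0 0 1 0
1 1 1 1 1
1 0 1 1 1

After press 8 at (0,3):
1 0 0 1 1
1 0 1 0 0
0 0 0 1 0
1 1 1 1 1
1 0 1 1 1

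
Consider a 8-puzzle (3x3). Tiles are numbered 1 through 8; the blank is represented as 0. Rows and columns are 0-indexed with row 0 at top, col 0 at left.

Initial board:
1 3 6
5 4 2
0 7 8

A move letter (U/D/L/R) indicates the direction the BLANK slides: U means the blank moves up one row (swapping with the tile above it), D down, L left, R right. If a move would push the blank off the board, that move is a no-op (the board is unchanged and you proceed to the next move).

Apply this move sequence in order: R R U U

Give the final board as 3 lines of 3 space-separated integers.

After move 1 (R):
1 3 6
5 4 2
7 0 8

After move 2 (R):
1 3 6
5 4 2
7 8 0

After move 3 (U):
1 3 6
5 4 0
7 8 2

After move 4 (U):
1 3 0
5 4 6
7 8 2

Answer: 1 3 0
5 4 6
7 8 2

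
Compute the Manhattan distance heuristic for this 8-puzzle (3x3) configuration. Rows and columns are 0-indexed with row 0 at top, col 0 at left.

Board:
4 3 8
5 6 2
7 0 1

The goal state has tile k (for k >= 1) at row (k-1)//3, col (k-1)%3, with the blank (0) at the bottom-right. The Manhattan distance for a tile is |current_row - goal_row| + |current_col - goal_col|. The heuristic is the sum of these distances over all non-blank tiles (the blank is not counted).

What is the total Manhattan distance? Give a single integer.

Answer: 13

Derivation:
Tile 4: at (0,0), goal (1,0), distance |0-1|+|0-0| = 1
Tile 3: at (0,1), goal (0,2), distance |0-0|+|1-2| = 1
Tile 8: at (0,2), goal (2,1), distance |0-2|+|2-1| = 3
Tile 5: at (1,0), goal (1,1), distance |1-1|+|0-1| = 1
Tile 6: at (1,1), goal (1,2), distance |1-1|+|1-2| = 1
Tile 2: at (1,2), goal (0,1), distance |1-0|+|2-1| = 2
Tile 7: at (2,0), goal (2,0), distance |2-2|+|0-0| = 0
Tile 1: at (2,2), goal (0,0), distance |2-0|+|2-0| = 4
Sum: 1 + 1 + 3 + 1 + 1 + 2 + 0 + 4 = 13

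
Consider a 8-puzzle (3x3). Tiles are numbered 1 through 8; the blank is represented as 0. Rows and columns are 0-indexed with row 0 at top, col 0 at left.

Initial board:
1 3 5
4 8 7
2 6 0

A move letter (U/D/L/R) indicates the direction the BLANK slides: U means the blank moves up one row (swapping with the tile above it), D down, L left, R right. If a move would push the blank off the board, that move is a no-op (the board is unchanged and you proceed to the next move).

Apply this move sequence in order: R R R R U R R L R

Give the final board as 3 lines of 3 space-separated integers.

After move 1 (R):
1 3 5
4 8 7
2 6 0

After move 2 (R):
1 3 5
4 8 7
2 6 0

After move 3 (R):
1 3 5
4 8 7
2 6 0

After move 4 (R):
1 3 5
4 8 7
2 6 0

After move 5 (U):
1 3 5
4 8 0
2 6 7

After move 6 (R):
1 3 5
4 8 0
2 6 7

After move 7 (R):
1 3 5
4 8 0
2 6 7

After move 8 (L):
1 3 5
4 0 8
2 6 7

After move 9 (R):
1 3 5
4 8 0
2 6 7

Answer: 1 3 5
4 8 0
2 6 7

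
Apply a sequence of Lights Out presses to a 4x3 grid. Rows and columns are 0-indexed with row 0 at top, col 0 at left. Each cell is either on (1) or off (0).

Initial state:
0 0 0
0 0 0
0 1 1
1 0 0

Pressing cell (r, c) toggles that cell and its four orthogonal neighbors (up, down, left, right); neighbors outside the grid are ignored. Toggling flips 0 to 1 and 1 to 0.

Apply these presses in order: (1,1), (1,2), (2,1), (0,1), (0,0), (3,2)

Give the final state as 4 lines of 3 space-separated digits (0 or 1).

After press 1 at (1,1):
0 1 0
1 1 1
0 0 1
1 0 0

After press 2 at (1,2):
0 1 1
1 0 0
0 0 0
1 0 0

After press 3 at (2,1):
0 1 1
1 1 0
1 1 1
1 1 0

After press 4 at (0,1):
1 0 0
1 0 0
1 1 1
1 1 0

After press 5 at (0,0):
0 1 0
0 0 0
1 1 1
1 1 0

After press 6 at (3,2):
0 1 0
0 0 0
1 1 0
1 0 1

Answer: 0 1 0
0 0 0
1 1 0
1 0 1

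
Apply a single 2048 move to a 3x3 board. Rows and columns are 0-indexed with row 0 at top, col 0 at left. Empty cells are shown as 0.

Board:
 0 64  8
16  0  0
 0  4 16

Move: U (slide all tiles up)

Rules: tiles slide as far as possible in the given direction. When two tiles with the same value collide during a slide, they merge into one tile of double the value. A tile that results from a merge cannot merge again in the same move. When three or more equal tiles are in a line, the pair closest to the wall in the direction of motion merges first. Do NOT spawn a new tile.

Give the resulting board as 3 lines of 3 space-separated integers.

Answer: 16 64  8
 0  4 16
 0  0  0

Derivation:
Slide up:
col 0: [0, 16, 0] -> [16, 0, 0]
col 1: [64, 0, 4] -> [64, 4, 0]
col 2: [8, 0, 16] -> [8, 16, 0]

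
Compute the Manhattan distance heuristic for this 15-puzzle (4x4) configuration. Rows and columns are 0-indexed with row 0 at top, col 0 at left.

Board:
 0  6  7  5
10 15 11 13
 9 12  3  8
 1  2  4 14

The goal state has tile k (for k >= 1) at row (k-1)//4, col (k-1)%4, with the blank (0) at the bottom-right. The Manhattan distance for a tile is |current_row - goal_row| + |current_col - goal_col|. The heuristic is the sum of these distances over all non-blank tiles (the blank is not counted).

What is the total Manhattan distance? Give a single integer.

Answer: 34

Derivation:
Tile 6: (0,1)->(1,1) = 1
Tile 7: (0,2)->(1,2) = 1
Tile 5: (0,3)->(1,0) = 4
Tile 10: (1,0)->(2,1) = 2
Tile 15: (1,1)->(3,2) = 3
Tile 11: (1,2)->(2,2) = 1
Tile 13: (1,3)->(3,0) = 5
Tile 9: (2,0)->(2,0) = 0
Tile 12: (2,1)->(2,3) = 2
Tile 3: (2,2)->(0,2) = 2
Tile 8: (2,3)->(1,3) = 1
Tile 1: (3,0)->(0,0) = 3
Tile 2: (3,1)->(0,1) = 3
Tile 4: (3,2)->(0,3) = 4
Tile 14: (3,3)->(3,1) = 2
Sum: 1 + 1 + 4 + 2 + 3 + 1 + 5 + 0 + 2 + 2 + 1 + 3 + 3 + 4 + 2 = 34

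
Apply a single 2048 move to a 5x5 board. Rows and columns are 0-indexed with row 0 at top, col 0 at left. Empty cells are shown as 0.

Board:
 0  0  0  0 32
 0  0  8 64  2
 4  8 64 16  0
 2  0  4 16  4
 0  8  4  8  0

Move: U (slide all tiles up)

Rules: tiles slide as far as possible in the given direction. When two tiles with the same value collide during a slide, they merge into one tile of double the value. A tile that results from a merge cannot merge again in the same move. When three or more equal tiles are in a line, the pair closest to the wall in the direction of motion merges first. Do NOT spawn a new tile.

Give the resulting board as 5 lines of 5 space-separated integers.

Slide up:
col 0: [0, 0, 4, 2, 0] -> [4, 2, 0, 0, 0]
col 1: [0, 0, 8, 0, 8] -> [16, 0, 0, 0, 0]
col 2: [0, 8, 64, 4, 4] -> [8, 64, 8, 0, 0]
col 3: [0, 64, 16, 16, 8] -> [64, 32, 8, 0, 0]
col 4: [32, 2, 0, 4, 0] -> [32, 2, 4, 0, 0]

Answer:  4 16  8 64 32
 2  0 64 32  2
 0  0  8  8  4
 0  0  0  0  0
 0  0  0  0  0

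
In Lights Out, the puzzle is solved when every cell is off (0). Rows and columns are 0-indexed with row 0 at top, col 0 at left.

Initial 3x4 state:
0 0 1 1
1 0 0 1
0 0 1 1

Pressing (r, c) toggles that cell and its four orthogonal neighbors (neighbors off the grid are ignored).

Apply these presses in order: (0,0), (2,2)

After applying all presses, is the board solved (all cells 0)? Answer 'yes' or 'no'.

Answer: no

Derivation:
After press 1 at (0,0):
1 1 1 1
0 0 0 1
0 0 1 1

After press 2 at (2,2):
1 1 1 1
0 0 1 1
0 1 0 0

Lights still on: 7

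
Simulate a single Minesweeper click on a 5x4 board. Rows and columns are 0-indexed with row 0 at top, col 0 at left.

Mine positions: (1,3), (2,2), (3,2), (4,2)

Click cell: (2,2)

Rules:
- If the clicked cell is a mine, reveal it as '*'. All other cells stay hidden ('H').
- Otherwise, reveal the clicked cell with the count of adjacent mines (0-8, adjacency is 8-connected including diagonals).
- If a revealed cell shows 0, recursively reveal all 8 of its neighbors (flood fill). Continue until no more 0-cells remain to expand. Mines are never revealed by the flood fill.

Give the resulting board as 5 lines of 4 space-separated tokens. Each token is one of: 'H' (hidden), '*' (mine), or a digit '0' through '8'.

H H H H
H H H H
H H * H
H H H H
H H H H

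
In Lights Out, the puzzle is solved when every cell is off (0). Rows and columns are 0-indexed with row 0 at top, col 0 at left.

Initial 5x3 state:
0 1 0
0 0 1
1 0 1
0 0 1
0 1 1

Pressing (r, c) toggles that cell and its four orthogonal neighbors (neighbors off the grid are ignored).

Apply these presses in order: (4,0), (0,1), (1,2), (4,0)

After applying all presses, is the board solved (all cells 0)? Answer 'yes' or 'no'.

After press 1 at (4,0):
0 1 0
0 0 1
1 0 1
1 0 1
1 0 1

After press 2 at (0,1):
1 0 1
0 1 1
1 0 1
1 0 1
1 0 1

After press 3 at (1,2):
1 0 0
0 0 0
1 0 0
1 0 1
1 0 1

After press 4 at (4,0):
1 0 0
0 0 0
1 0 0
0 0 1
0 1 1

Lights still on: 5

Answer: no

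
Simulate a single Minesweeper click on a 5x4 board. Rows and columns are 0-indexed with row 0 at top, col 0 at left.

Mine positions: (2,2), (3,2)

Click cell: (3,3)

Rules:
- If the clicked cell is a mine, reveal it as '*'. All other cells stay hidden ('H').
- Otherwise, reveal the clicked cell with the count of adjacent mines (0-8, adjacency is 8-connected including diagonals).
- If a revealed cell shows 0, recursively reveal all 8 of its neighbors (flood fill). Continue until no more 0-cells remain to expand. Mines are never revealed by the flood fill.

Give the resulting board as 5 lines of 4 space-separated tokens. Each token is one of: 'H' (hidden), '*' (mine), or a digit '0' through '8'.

H H H H
H H H H
H H H H
H H H 2
H H H H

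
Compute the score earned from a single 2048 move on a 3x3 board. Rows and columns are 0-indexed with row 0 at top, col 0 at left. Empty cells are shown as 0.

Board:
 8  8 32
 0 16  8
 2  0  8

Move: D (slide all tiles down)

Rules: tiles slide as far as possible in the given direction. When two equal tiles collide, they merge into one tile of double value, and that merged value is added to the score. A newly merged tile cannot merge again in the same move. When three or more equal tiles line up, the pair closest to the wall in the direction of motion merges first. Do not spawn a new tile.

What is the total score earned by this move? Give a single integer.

Answer: 16

Derivation:
Slide down:
col 0: [8, 0, 2] -> [0, 8, 2]  score +0 (running 0)
col 1: [8, 16, 0] -> [0, 8, 16]  score +0 (running 0)
col 2: [32, 8, 8] -> [0, 32, 16]  score +16 (running 16)
Board after move:
 0  0  0
 8  8 32
 2 16 16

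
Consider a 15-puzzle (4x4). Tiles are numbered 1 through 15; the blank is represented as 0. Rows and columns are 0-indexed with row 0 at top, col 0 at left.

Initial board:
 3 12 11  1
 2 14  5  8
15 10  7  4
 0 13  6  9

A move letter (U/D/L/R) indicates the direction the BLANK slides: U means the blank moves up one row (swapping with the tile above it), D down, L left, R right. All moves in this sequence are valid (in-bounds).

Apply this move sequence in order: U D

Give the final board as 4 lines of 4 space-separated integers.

Answer:  3 12 11  1
 2 14  5  8
15 10  7  4
 0 13  6  9

Derivation:
After move 1 (U):
 3 12 11  1
 2 14  5  8
 0 10  7  4
15 13  6  9

After move 2 (D):
 3 12 11  1
 2 14  5  8
15 10  7  4
 0 13  6  9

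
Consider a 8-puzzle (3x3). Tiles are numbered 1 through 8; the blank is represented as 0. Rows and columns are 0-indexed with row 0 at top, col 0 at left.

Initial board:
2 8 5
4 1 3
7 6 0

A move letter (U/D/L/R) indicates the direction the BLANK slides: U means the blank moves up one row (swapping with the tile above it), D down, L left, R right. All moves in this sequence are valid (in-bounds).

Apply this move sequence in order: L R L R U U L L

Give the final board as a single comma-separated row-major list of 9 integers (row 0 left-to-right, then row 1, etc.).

After move 1 (L):
2 8 5
4 1 3
7 0 6

After move 2 (R):
2 8 5
4 1 3
7 6 0

After move 3 (L):
2 8 5
4 1 3
7 0 6

After move 4 (R):
2 8 5
4 1 3
7 6 0

After move 5 (U):
2 8 5
4 1 0
7 6 3

After move 6 (U):
2 8 0
4 1 5
7 6 3

After move 7 (L):
2 0 8
4 1 5
7 6 3

After move 8 (L):
0 2 8
4 1 5
7 6 3

Answer: 0, 2, 8, 4, 1, 5, 7, 6, 3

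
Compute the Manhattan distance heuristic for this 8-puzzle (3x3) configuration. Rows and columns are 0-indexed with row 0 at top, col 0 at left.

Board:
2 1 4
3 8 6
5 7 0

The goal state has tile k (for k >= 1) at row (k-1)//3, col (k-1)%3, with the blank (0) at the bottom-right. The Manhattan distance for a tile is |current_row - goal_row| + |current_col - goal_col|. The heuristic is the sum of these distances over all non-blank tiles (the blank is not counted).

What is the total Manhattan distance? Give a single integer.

Answer: 12

Derivation:
Tile 2: (0,0)->(0,1) = 1
Tile 1: (0,1)->(0,0) = 1
Tile 4: (0,2)->(1,0) = 3
Tile 3: (1,0)->(0,2) = 3
Tile 8: (1,1)->(2,1) = 1
Tile 6: (1,2)->(1,2) = 0
Tile 5: (2,0)->(1,1) = 2
Tile 7: (2,1)->(2,0) = 1
Sum: 1 + 1 + 3 + 3 + 1 + 0 + 2 + 1 = 12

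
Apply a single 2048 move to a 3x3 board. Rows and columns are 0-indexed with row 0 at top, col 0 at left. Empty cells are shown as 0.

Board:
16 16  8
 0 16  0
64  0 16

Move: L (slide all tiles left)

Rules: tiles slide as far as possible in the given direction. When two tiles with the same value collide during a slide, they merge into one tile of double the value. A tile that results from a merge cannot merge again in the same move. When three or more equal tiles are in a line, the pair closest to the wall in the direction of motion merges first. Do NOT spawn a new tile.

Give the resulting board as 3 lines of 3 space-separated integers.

Slide left:
row 0: [16, 16, 8] -> [32, 8, 0]
row 1: [0, 16, 0] -> [16, 0, 0]
row 2: [64, 0, 16] -> [64, 16, 0]

Answer: 32  8  0
16  0  0
64 16  0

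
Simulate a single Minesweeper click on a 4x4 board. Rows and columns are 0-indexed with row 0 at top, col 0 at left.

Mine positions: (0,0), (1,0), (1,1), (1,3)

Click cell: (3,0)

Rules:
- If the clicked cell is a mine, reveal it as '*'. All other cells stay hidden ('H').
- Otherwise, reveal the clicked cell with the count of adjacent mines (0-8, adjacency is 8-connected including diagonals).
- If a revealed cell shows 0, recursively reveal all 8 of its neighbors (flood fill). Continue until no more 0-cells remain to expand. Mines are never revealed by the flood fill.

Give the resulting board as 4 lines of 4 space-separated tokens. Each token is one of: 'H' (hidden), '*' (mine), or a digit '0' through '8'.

H H H H
H H H H
2 2 2 1
0 0 0 0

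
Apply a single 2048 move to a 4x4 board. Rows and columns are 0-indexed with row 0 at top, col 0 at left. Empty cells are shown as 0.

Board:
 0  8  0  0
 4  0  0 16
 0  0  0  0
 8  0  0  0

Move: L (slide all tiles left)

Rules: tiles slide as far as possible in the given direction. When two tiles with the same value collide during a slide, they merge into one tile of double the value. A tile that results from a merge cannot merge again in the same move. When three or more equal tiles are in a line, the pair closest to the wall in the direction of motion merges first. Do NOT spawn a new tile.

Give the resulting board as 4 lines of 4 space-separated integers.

Answer:  8  0  0  0
 4 16  0  0
 0  0  0  0
 8  0  0  0

Derivation:
Slide left:
row 0: [0, 8, 0, 0] -> [8, 0, 0, 0]
row 1: [4, 0, 0, 16] -> [4, 16, 0, 0]
row 2: [0, 0, 0, 0] -> [0, 0, 0, 0]
row 3: [8, 0, 0, 0] -> [8, 0, 0, 0]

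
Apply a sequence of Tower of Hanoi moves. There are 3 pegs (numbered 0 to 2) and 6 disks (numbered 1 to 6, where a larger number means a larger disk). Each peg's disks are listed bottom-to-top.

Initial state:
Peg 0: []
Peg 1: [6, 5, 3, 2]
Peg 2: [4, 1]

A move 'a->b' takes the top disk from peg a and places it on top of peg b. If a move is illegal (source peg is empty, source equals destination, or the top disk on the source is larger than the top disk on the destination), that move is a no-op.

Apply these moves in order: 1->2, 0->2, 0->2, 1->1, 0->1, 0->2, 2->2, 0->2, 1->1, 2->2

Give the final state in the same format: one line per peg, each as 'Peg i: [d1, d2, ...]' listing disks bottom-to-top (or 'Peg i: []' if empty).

Answer: Peg 0: []
Peg 1: [6, 5, 3, 2]
Peg 2: [4, 1]

Derivation:
After move 1 (1->2):
Peg 0: []
Peg 1: [6, 5, 3, 2]
Peg 2: [4, 1]

After move 2 (0->2):
Peg 0: []
Peg 1: [6, 5, 3, 2]
Peg 2: [4, 1]

After move 3 (0->2):
Peg 0: []
Peg 1: [6, 5, 3, 2]
Peg 2: [4, 1]

After move 4 (1->1):
Peg 0: []
Peg 1: [6, 5, 3, 2]
Peg 2: [4, 1]

After move 5 (0->1):
Peg 0: []
Peg 1: [6, 5, 3, 2]
Peg 2: [4, 1]

After move 6 (0->2):
Peg 0: []
Peg 1: [6, 5, 3, 2]
Peg 2: [4, 1]

After move 7 (2->2):
Peg 0: []
Peg 1: [6, 5, 3, 2]
Peg 2: [4, 1]

After move 8 (0->2):
Peg 0: []
Peg 1: [6, 5, 3, 2]
Peg 2: [4, 1]

After move 9 (1->1):
Peg 0: []
Peg 1: [6, 5, 3, 2]
Peg 2: [4, 1]

After move 10 (2->2):
Peg 0: []
Peg 1: [6, 5, 3, 2]
Peg 2: [4, 1]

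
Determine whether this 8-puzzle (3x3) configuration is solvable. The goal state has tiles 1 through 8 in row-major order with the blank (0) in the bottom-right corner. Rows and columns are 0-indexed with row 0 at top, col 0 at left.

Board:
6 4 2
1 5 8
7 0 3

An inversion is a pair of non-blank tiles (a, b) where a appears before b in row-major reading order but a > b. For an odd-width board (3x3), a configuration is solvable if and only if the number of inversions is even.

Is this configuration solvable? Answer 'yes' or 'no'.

Inversions (pairs i<j in row-major order where tile[i] > tile[j] > 0): 13
13 is odd, so the puzzle is not solvable.

Answer: no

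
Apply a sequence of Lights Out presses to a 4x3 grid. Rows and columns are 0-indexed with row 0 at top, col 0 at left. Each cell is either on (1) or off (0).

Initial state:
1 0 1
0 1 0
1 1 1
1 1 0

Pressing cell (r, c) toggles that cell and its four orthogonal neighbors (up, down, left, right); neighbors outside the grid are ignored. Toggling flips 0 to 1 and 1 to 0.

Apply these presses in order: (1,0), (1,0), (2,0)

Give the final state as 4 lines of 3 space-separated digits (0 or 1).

Answer: 1 0 1
1 1 0
0 0 1
0 1 0

Derivation:
After press 1 at (1,0):
0 0 1
1 0 0
0 1 1
1 1 0

After press 2 at (1,0):
1 0 1
0 1 0
1 1 1
1 1 0

After press 3 at (2,0):
1 0 1
1 1 0
0 0 1
0 1 0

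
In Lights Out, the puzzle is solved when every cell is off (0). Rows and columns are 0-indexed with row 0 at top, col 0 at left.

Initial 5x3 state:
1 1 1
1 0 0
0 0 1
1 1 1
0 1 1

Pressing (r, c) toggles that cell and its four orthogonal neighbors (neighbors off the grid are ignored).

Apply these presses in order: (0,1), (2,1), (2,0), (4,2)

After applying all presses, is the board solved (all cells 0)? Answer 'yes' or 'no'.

After press 1 at (0,1):
0 0 0
1 1 0
0 0 1
1 1 1
0 1 1

After press 2 at (2,1):
0 0 0
1 0 0
1 1 0
1 0 1
0 1 1

After press 3 at (2,0):
0 0 0
0 0 0
0 0 0
0 0 1
0 1 1

After press 4 at (4,2):
0 0 0
0 0 0
0 0 0
0 0 0
0 0 0

Lights still on: 0

Answer: yes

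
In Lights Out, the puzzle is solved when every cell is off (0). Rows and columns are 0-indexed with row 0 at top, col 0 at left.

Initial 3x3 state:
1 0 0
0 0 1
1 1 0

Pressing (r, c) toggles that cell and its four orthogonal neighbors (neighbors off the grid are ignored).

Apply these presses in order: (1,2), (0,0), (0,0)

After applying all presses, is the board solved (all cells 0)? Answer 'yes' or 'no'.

Answer: no

Derivation:
After press 1 at (1,2):
1 0 1
0 1 0
1 1 1

After press 2 at (0,0):
0 1 1
1 1 0
1 1 1

After press 3 at (0,0):
1 0 1
0 1 0
1 1 1

Lights still on: 6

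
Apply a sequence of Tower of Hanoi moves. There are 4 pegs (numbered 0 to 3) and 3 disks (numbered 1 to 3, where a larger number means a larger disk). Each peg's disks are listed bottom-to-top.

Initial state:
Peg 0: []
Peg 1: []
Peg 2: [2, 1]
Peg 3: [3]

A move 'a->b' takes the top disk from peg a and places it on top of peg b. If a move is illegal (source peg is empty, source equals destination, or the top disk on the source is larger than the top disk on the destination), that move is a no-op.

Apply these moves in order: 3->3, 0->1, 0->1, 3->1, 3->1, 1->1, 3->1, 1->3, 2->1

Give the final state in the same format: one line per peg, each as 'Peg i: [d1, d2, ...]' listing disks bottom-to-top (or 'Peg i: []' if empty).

After move 1 (3->3):
Peg 0: []
Peg 1: []
Peg 2: [2, 1]
Peg 3: [3]

After move 2 (0->1):
Peg 0: []
Peg 1: []
Peg 2: [2, 1]
Peg 3: [3]

After move 3 (0->1):
Peg 0: []
Peg 1: []
Peg 2: [2, 1]
Peg 3: [3]

After move 4 (3->1):
Peg 0: []
Peg 1: [3]
Peg 2: [2, 1]
Peg 3: []

After move 5 (3->1):
Peg 0: []
Peg 1: [3]
Peg 2: [2, 1]
Peg 3: []

After move 6 (1->1):
Peg 0: []
Peg 1: [3]
Peg 2: [2, 1]
Peg 3: []

After move 7 (3->1):
Peg 0: []
Peg 1: [3]
Peg 2: [2, 1]
Peg 3: []

After move 8 (1->3):
Peg 0: []
Peg 1: []
Peg 2: [2, 1]
Peg 3: [3]

After move 9 (2->1):
Peg 0: []
Peg 1: [1]
Peg 2: [2]
Peg 3: [3]

Answer: Peg 0: []
Peg 1: [1]
Peg 2: [2]
Peg 3: [3]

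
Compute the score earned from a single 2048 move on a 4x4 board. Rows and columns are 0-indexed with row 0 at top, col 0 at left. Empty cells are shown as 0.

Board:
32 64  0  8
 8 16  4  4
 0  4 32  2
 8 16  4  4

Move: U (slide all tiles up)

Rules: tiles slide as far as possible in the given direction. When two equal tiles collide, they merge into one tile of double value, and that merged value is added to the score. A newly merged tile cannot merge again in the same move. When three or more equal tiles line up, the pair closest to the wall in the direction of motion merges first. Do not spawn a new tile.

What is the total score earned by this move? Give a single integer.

Slide up:
col 0: [32, 8, 0, 8] -> [32, 16, 0, 0]  score +16 (running 16)
col 1: [64, 16, 4, 16] -> [64, 16, 4, 16]  score +0 (running 16)
col 2: [0, 4, 32, 4] -> [4, 32, 4, 0]  score +0 (running 16)
col 3: [8, 4, 2, 4] -> [8, 4, 2, 4]  score +0 (running 16)
Board after move:
32 64  4  8
16 16 32  4
 0  4  4  2
 0 16  0  4

Answer: 16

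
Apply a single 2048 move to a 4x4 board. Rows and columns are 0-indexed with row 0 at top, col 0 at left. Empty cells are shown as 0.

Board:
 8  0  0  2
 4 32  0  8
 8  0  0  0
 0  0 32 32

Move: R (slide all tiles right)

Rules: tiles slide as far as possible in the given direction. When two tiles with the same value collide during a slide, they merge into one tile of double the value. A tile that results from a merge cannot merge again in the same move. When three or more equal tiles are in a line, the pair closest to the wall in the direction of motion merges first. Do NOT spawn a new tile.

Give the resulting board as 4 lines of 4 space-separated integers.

Slide right:
row 0: [8, 0, 0, 2] -> [0, 0, 8, 2]
row 1: [4, 32, 0, 8] -> [0, 4, 32, 8]
row 2: [8, 0, 0, 0] -> [0, 0, 0, 8]
row 3: [0, 0, 32, 32] -> [0, 0, 0, 64]

Answer:  0  0  8  2
 0  4 32  8
 0  0  0  8
 0  0  0 64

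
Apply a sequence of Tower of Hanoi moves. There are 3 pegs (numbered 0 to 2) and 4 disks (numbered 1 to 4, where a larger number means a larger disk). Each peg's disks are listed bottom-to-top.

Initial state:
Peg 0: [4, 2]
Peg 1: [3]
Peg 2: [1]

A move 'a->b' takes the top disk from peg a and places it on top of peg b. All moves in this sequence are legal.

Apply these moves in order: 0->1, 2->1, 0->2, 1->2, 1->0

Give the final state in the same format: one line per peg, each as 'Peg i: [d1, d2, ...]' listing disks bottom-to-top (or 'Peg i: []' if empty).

Answer: Peg 0: [2]
Peg 1: [3]
Peg 2: [4, 1]

Derivation:
After move 1 (0->1):
Peg 0: [4]
Peg 1: [3, 2]
Peg 2: [1]

After move 2 (2->1):
Peg 0: [4]
Peg 1: [3, 2, 1]
Peg 2: []

After move 3 (0->2):
Peg 0: []
Peg 1: [3, 2, 1]
Peg 2: [4]

After move 4 (1->2):
Peg 0: []
Peg 1: [3, 2]
Peg 2: [4, 1]

After move 5 (1->0):
Peg 0: [2]
Peg 1: [3]
Peg 2: [4, 1]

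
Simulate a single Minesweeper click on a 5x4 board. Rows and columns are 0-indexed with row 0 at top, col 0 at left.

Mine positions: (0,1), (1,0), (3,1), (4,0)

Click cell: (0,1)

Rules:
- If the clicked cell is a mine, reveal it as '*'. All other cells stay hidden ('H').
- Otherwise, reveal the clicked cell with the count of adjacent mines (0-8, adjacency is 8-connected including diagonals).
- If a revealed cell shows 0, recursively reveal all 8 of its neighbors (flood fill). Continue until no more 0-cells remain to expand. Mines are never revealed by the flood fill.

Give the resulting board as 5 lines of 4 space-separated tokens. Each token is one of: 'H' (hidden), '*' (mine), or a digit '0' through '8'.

H * H H
H H H H
H H H H
H H H H
H H H H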